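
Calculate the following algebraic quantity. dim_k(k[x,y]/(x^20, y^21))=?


Basis: x^i*y^j, i<20, j<21
20*21=420


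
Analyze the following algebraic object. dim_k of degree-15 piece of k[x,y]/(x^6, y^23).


k[x,y], I = (x^6, y^23), d = 15
Need i < 6 and d-i < 23.
Range: 0 <= i <= 5.
H(15) = 6


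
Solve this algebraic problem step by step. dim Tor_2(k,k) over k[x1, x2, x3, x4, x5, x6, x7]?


Koszul: C(n,i)=C(7,2)=21


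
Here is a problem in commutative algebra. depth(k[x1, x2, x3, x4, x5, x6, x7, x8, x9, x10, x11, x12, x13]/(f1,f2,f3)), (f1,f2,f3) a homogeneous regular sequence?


depth(R)=13
depth(R/I)=13-3=10


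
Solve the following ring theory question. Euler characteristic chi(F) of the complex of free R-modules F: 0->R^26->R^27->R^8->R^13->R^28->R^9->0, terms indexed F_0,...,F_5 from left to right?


chi = sum (-1)^i * rank:
(-1)^0*26=26
(-1)^1*27=-27
(-1)^2*8=8
(-1)^3*13=-13
(-1)^4*28=28
(-1)^5*9=-9
chi=13


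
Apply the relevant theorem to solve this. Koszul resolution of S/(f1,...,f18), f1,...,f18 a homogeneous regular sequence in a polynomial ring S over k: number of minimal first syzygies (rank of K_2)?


Regular sequence => Koszul complex is the minimal free resolution.
Syz_1 minimally generated by Koszul relations f_i*e_j - f_j*e_i (i<j): mu(Syz_1) = beta_2 = C(m,2) = m(m-1)/2
m=18
18*17/2 = 153


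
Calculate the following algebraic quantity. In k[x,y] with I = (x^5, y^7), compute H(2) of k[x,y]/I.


k[x,y], I = (x^5, y^7), d = 2
Need i < 5 and d-i < 7.
Range: 0 <= i <= 2.
H(2) = 3


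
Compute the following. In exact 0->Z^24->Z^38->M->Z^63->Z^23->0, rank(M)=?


Alt sum=0:
(-1)^0*24 + (-1)^1*38 + (-1)^2*? + (-1)^3*63 + (-1)^4*23=0
rank(M)=54


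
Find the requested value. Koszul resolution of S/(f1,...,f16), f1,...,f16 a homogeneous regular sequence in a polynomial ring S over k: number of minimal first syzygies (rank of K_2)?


Regular sequence => Koszul complex is the minimal free resolution.
Syz_1 minimally generated by Koszul relations f_i*e_j - f_j*e_i (i<j): mu(Syz_1) = beta_2 = C(m,2) = m(m-1)/2
m=16
16*15/2 = 120


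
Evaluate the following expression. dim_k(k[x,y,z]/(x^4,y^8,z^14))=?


Basis: x^iy^jz^k, i<4,j<8,k<14
4*8*14=448


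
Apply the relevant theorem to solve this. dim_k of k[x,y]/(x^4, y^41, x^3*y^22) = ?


k[x,y]/I, I = (x^4, y^41, x^3*y^22)
Rect: 4x41=164. Corner: (4-3)x(41-22)=19.
dim = 164-19 = 145


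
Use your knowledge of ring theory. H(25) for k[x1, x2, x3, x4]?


C(d+n-1,n-1)=C(28,3)=3276


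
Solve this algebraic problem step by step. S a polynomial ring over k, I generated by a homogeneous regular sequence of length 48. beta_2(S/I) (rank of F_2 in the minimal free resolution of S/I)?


Regular sequence => Koszul complex is the minimal free resolution.
Syz_1 minimally generated by Koszul relations f_i*e_j - f_j*e_i (i<j): mu(Syz_1) = beta_2 = C(m,2) = m(m-1)/2
m=48
48*47/2 = 1128


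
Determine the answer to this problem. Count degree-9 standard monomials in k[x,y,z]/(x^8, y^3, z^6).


Need i<8, j<3, k<6 with i+j+k=9.
For each i, j ranges over max(0,9-i-5)..min(2,9-i):
  i=0: j in [4,2] -> 0
  i=1: j in [3,2] -> 0
  i=2: j in [2,2] -> 1
  i=3: j in [1,2] -> 2
  i=4: j in [0,2] -> 3
  i=5: j in [0,2] -> 3
  i=6: j in [0,2] -> 3
  i=7: j in [0,2] -> 3
H(9) = 0+0+1+2+3+3+3+3 = 15


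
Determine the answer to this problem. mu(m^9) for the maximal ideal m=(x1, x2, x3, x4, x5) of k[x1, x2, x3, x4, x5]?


Graded Nakayama: mu(m^d) = dim_k (m^d/m^(d+1)) = #degree-9 monomials in 5 vars
C(n+d-1,d)=C(13,9)=715


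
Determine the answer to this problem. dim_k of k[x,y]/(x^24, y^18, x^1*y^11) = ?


k[x,y]/I, I = (x^24, y^18, x^1*y^11)
Rect: 24x18=432. Corner: (24-1)x(18-11)=161.
dim = 432-161 = 271


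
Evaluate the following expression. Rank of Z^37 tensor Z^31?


rank(M(x)N) = rank(M)*rank(N)
37*31 = 1147


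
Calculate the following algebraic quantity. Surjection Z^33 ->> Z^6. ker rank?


rank(ker) = 33-6 = 27


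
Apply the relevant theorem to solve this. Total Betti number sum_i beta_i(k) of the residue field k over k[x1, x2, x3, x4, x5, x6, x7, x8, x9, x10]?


Koszul resolution: beta_i(k)=C(n,i), n=10
sum_i C(10,i) = 2^10 = 1024


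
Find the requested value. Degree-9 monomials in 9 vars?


C(d+n-1,n-1)=C(17,8)=24310


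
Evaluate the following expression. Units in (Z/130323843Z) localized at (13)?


Local ring = Z/4826809Z.
phi(4826809) = 13^5*(13-1) = 4455516


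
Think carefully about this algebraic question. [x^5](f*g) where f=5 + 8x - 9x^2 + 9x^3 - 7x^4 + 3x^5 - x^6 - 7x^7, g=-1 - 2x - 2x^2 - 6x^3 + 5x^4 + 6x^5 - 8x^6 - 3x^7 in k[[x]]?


[x^5] = sum a_i*b_j, i+j=5
  5*6=30
  8*5=40
  -9*-6=54
  9*-2=-18
  -7*-2=14
  3*-1=-3
Sum=117


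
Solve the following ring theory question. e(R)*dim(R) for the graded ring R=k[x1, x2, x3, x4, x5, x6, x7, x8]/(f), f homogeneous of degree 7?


e(R)=deg(f)=7, dim(R)=8-1=7
e*dim=7*7=49


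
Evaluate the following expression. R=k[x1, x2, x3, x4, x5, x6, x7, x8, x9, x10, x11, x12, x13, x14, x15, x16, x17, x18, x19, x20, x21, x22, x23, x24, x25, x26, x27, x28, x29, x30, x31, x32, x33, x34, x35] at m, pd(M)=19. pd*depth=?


pd+depth=35
depth=35-19=16
pd*depth=19*16=304


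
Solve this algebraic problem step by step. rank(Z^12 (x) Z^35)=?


rank(M(x)N) = rank(M)*rank(N)
12*35 = 420


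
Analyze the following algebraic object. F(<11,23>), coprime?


gcd(11,23)=1 => F=ab-a-b=11*23-11-23=253-34=219


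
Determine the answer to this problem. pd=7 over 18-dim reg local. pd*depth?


pd+depth=18
depth=18-7=11
pd*depth=7*11=77


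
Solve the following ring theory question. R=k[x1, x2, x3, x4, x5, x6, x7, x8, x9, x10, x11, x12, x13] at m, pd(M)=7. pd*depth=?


pd+depth=13
depth=13-7=6
pd*depth=7*6=42


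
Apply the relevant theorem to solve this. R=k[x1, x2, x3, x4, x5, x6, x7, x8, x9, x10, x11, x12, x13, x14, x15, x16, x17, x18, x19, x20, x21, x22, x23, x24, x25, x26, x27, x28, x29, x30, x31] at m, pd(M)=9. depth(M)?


pd+depth=depth(R)=31
depth=31-9=22


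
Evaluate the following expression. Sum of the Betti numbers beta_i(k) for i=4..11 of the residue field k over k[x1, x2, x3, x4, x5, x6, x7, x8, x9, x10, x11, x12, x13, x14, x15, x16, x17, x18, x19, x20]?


Koszul resolution: beta_i(k)=C(n,i), n=20
C(20,4)=4845, C(20,5)=15504, C(20,6)=38760, C(20,7)=77520, C(20,8)=125970, C(20,9)=167960, C(20,10)=184756, C(20,11)=167960
Sum=783275


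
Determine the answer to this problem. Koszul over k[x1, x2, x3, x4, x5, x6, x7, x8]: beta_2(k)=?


C(n,i)=C(8,2)=28


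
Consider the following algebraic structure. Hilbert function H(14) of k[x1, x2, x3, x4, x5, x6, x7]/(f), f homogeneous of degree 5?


C(20,6)-C(15,6)=38760-5005=33755


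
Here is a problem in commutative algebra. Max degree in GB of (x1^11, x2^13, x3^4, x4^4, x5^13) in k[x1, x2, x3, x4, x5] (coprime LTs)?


Pure powers, coprime LTs => already GB.
Degrees: 11, 13, 4, 4, 13
Max=13


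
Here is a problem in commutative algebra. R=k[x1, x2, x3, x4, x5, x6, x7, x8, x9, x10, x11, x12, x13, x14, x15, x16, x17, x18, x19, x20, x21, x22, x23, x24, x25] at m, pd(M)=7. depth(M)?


pd+depth=depth(R)=25
depth=25-7=18


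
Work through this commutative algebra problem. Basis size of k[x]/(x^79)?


Basis: 1,x,...,x^78
dim=79


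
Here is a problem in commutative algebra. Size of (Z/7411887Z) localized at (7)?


7-primary part: 7411887=7^7*9
Size=7^7=823543


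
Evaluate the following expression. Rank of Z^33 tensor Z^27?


rank(M(x)N) = rank(M)*rank(N)
33*27 = 891


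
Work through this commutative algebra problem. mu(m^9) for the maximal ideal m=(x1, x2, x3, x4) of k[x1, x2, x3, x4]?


Graded Nakayama: mu(m^d) = dim_k (m^d/m^(d+1)) = #degree-9 monomials in 4 vars
C(n+d-1,d)=C(12,9)=220


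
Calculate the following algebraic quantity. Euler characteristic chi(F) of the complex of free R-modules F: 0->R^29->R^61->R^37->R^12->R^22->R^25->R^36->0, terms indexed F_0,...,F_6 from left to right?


chi = sum (-1)^i * rank:
(-1)^0*29=29
(-1)^1*61=-61
(-1)^2*37=37
(-1)^3*12=-12
(-1)^4*22=22
(-1)^5*25=-25
(-1)^6*36=36
chi=26


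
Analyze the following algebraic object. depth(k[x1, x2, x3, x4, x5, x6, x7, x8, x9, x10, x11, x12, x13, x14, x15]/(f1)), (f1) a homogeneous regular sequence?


depth(R)=15
depth(R/I)=15-1=14


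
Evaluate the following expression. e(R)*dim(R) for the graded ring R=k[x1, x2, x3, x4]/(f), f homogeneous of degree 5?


e(R)=deg(f)=5, dim(R)=4-1=3
e*dim=5*3=15


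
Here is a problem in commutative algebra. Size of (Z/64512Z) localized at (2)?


2-primary part: 64512=2^10*63
Size=2^10=1024


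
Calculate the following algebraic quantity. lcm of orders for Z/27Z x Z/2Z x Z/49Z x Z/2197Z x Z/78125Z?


Exponent = lcm of the cyclic orders; pairwise coprime => product.
3^3*2^1*7^2*13^3*5^7=27*2*49*2197*78125=454161093750


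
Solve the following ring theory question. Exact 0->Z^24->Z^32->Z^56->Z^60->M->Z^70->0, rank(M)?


Alt sum=0:
(-1)^0*24 + (-1)^1*32 + (-1)^2*56 + (-1)^3*60 + (-1)^4*? + (-1)^5*70=0
rank(M)=82


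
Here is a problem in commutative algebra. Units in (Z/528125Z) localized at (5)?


Local ring = Z/3125Z.
phi(3125) = 5^4*(5-1) = 2500


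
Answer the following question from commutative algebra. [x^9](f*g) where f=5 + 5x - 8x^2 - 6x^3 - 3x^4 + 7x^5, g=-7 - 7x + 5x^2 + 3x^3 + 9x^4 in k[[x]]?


[x^9] = sum a_i*b_j, i+j=9
  7*9=63
Sum=63


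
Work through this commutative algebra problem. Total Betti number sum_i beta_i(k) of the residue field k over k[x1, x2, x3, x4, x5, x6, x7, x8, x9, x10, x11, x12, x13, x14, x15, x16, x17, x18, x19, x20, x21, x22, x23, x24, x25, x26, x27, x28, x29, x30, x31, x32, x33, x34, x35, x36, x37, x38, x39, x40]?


Koszul resolution: beta_i(k)=C(n,i), n=40
sum_i C(40,i) = 2^40 = 1099511627776


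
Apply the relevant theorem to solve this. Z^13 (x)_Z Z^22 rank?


rank(M(x)N) = rank(M)*rank(N)
13*22 = 286


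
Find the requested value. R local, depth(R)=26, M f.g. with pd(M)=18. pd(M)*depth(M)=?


pd+depth=26
depth=26-18=8
pd*depth=18*8=144


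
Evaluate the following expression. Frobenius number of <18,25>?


gcd(18,25)=1 => F=ab-a-b=18*25-18-25=450-43=407


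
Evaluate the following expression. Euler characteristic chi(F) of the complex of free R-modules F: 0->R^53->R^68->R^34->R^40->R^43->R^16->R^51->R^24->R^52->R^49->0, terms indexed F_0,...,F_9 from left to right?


chi = sum (-1)^i * rank:
(-1)^0*53=53
(-1)^1*68=-68
(-1)^2*34=34
(-1)^3*40=-40
(-1)^4*43=43
(-1)^5*16=-16
(-1)^6*51=51
(-1)^7*24=-24
(-1)^8*52=52
(-1)^9*49=-49
chi=36


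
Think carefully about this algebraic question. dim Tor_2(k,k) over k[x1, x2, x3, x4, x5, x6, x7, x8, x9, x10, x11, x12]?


Koszul: C(n,i)=C(12,2)=66


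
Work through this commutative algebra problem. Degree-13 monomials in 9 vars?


C(d+n-1,n-1)=C(21,8)=203490


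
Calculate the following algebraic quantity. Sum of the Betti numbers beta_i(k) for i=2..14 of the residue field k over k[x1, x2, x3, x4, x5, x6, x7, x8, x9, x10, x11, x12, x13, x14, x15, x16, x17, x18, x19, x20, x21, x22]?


Koszul resolution: beta_i(k)=C(n,i), n=22
C(22,2)=231, C(22,3)=1540, C(22,4)=7315, C(22,5)=26334, C(22,6)=74613, C(22,7)=170544, C(22,8)=319770, C(22,9)=497420, C(22,10)=646646, C(22,11)=705432, C(22,12)=646646, C(22,13)=497420, C(22,14)=319770
Sum=3913681


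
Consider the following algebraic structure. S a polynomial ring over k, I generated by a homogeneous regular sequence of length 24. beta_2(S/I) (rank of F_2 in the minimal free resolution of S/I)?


Regular sequence => Koszul complex is the minimal free resolution.
Syz_1 minimally generated by Koszul relations f_i*e_j - f_j*e_i (i<j): mu(Syz_1) = beta_2 = C(m,2) = m(m-1)/2
m=24
24*23/2 = 276


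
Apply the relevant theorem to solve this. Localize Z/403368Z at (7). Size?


7-primary part: 403368=7^5*24
Size=7^5=16807


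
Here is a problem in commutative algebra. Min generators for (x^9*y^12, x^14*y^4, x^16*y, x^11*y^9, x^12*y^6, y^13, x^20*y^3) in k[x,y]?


Remove redundant (divisible by others).
x^20*y^3 redundant.
Min: x^16*y, x^14*y^4, x^12*y^6, x^11*y^9, x^9*y^12, y^13
Count=6


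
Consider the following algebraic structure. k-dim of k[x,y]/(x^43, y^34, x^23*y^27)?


k[x,y]/I, I = (x^43, y^34, x^23*y^27)
Rect: 43x34=1462. Corner: (43-23)x(34-27)=140.
dim = 1462-140 = 1322


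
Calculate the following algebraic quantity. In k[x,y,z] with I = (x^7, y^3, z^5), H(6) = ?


Need i<7, j<3, k<5 with i+j+k=6.
For each i, j ranges over max(0,6-i-4)..min(2,6-i):
  i=0: j in [2,2] -> 1
  i=1: j in [1,2] -> 2
  i=2: j in [0,2] -> 3
  i=3: j in [0,2] -> 3
  i=4: j in [0,2] -> 3
  i=5: j in [0,1] -> 2
  i=6: j in [0,0] -> 1
H(6) = 1+2+3+3+3+2+1 = 15


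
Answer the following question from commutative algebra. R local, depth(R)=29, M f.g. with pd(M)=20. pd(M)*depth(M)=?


pd+depth=29
depth=29-20=9
pd*depth=20*9=180


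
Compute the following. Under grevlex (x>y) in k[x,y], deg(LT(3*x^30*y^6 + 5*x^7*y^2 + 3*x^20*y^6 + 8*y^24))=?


LT: 3*x^30*y^6
deg_x=30, deg_y=6
Total=30+6=36


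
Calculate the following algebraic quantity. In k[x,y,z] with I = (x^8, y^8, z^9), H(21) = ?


Need i<8, j<8, k<9 with i+j+k=21.
For each i, j ranges over max(0,21-i-8)..min(7,21-i):
  i=0: j in [13,7] -> 0
  i=1: j in [12,7] -> 0
  i=2: j in [11,7] -> 0
  i=3: j in [10,7] -> 0
  i=4: j in [9,7] -> 0
  i=5: j in [8,7] -> 0
  i=6: j in [7,7] -> 1
  i=7: j in [6,7] -> 2
H(21) = 0+0+0+0+0+0+1+2 = 3


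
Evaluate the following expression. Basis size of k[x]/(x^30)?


Basis: 1,x,...,x^29
dim=30


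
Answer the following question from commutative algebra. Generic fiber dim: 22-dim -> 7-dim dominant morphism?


dim(fiber)=dim(X)-dim(Y)=22-7=15


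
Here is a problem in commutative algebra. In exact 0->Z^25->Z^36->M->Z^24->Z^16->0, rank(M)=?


Alt sum=0:
(-1)^0*25 + (-1)^1*36 + (-1)^2*? + (-1)^3*24 + (-1)^4*16=0
rank(M)=19


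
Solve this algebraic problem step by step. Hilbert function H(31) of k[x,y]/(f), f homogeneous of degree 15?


H(t)=d for t>=d-1.
d=15, t=31
H(31)=15


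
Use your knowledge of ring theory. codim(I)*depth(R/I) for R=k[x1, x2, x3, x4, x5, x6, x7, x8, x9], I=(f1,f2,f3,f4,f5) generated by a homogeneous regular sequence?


codim=5, depth=dim(R/I)=9-5=4
Product=5*4=20


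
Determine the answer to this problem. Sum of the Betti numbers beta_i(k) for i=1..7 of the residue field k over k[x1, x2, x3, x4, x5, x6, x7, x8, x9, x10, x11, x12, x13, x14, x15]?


Koszul resolution: beta_i(k)=C(n,i), n=15
C(15,1)=15, C(15,2)=105, C(15,3)=455, C(15,4)=1365, C(15,5)=3003, C(15,6)=5005, C(15,7)=6435
Sum=16383


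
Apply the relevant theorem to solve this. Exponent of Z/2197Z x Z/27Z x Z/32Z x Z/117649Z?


Exponent = lcm of the cyclic orders; pairwise coprime => product.
13^3*3^3*2^5*7^6=2197*27*32*117649=223322272992


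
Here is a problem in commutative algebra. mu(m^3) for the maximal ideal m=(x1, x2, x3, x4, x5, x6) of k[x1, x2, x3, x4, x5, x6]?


Graded Nakayama: mu(m^d) = dim_k (m^d/m^(d+1)) = #degree-3 monomials in 6 vars
C(n+d-1,d)=C(8,3)=56


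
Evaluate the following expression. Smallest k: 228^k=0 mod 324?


228^k mod 324:
k=1: 228
k=2: 144
k=3: 108
k=4: 0
First zero at k = 4


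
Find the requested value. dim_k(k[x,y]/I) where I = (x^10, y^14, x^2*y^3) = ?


k[x,y]/I, I = (x^10, y^14, x^2*y^3)
Rect: 10x14=140. Corner: (10-2)x(14-3)=88.
dim = 140-88 = 52


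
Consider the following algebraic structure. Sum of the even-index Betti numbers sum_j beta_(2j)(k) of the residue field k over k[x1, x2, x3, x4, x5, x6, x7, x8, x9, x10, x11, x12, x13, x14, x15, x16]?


Koszul resolution: beta_i(k)=C(n,i), n=16
sum_even C(16,i) = 2^(n-1) = 2^15 = 32768


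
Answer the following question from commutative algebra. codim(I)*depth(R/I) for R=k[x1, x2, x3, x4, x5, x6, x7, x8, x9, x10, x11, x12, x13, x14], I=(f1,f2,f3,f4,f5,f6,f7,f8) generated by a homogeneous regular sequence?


codim=8, depth=dim(R/I)=14-8=6
Product=8*6=48


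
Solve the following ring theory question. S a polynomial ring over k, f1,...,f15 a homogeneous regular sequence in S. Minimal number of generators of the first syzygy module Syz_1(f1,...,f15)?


Regular sequence => Koszul complex is the minimal free resolution.
Syz_1 minimally generated by Koszul relations f_i*e_j - f_j*e_i (i<j): mu(Syz_1) = beta_2 = C(m,2) = m(m-1)/2
m=15
15*14/2 = 105


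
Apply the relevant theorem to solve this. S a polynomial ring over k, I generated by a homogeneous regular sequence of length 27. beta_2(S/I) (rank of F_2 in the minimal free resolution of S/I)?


Regular sequence => Koszul complex is the minimal free resolution.
Syz_1 minimally generated by Koszul relations f_i*e_j - f_j*e_i (i<j): mu(Syz_1) = beta_2 = C(m,2) = m(m-1)/2
m=27
27*26/2 = 351


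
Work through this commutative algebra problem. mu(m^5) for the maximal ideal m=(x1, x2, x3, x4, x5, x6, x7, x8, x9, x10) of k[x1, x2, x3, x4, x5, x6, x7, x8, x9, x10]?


Graded Nakayama: mu(m^d) = dim_k (m^d/m^(d+1)) = #degree-5 monomials in 10 vars
C(n+d-1,d)=C(14,5)=2002


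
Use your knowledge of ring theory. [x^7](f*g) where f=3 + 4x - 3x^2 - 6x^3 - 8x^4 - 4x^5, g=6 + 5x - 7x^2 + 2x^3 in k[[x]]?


[x^7] = sum a_i*b_j, i+j=7
  -8*2=-16
  -4*-7=28
Sum=12


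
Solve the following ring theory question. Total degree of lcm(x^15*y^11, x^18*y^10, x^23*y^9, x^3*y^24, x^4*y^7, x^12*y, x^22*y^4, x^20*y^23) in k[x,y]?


lcm = componentwise max:
x: max(15,18,23,3,4,12,22,20)=23
y: max(11,10,9,24,7,1,4,23)=24
Total=23+24=47


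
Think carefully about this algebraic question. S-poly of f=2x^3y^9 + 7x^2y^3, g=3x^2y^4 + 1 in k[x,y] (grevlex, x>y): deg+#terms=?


LT(f)=2x^3y^9, LT(g)=3x^2y^4
lcm(LM)=x^3y^9
S(f,g) (scaled by 6 to clear denominators) = 3*f - 2xy^5*g = -2xy^5 + 21x^2y^3
2 terms, deg 6.
6+2=8


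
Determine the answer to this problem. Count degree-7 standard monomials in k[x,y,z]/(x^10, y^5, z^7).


Need i<10, j<5, k<7 with i+j+k=7.
For each i, j ranges over max(0,7-i-6)..min(4,7-i):
  i=0: j in [1,4] -> 4
  i=1: j in [0,4] -> 5
  i=2: j in [0,4] -> 5
  i=3: j in [0,4] -> 5
  i=4: j in [0,3] -> 4
  i=5: j in [0,2] -> 3
  i=6: j in [0,1] -> 2
  i=7: j in [0,0] -> 1
H(7) = 4+5+5+5+4+3+2+1 = 29


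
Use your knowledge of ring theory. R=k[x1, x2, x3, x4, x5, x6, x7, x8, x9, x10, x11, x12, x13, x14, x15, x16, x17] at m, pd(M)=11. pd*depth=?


pd+depth=17
depth=17-11=6
pd*depth=11*6=66


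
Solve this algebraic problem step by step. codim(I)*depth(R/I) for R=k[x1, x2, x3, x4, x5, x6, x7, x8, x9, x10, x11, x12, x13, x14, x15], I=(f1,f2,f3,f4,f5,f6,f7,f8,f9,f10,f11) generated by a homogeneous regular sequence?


codim=11, depth=dim(R/I)=15-11=4
Product=11*4=44


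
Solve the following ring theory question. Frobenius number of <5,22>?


gcd(5,22)=1 => F=ab-a-b=5*22-5-22=110-27=83


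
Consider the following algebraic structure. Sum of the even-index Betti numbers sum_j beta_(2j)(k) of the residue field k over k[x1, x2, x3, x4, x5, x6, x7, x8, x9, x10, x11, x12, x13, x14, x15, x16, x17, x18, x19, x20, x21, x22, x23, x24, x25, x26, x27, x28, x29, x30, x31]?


Koszul resolution: beta_i(k)=C(n,i), n=31
sum_even C(31,i) = 2^(n-1) = 2^30 = 1073741824


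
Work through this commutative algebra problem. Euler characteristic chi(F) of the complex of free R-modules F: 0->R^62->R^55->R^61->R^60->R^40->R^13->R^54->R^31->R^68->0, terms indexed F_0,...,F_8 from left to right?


chi = sum (-1)^i * rank:
(-1)^0*62=62
(-1)^1*55=-55
(-1)^2*61=61
(-1)^3*60=-60
(-1)^4*40=40
(-1)^5*13=-13
(-1)^6*54=54
(-1)^7*31=-31
(-1)^8*68=68
chi=126


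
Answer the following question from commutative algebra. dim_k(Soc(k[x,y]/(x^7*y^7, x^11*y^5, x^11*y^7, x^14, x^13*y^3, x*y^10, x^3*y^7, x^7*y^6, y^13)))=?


Socle = ann(m) = span of standard monomials u with x*u, y*u in I (staircase corners).
Redundant generators: x^7*y^7, x^11*y^7
Minimal generators: x^14, x^13*y^3, x^11*y^5, x^7*y^6, x^3*y^7, x*y^10, y^13
Corners: y^12, x^2y^9, x^6y^6, x^10y^5, x^12y^4, x^13y^2
Socle dim=6


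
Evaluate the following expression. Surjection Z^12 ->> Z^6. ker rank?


rank(ker) = 12-6 = 6


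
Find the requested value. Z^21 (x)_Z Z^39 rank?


rank(M(x)N) = rank(M)*rank(N)
21*39 = 819


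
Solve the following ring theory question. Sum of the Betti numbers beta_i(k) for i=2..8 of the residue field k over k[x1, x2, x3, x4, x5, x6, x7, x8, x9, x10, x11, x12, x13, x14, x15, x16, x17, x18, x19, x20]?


Koszul resolution: beta_i(k)=C(n,i), n=20
C(20,2)=190, C(20,3)=1140, C(20,4)=4845, C(20,5)=15504, C(20,6)=38760, C(20,7)=77520, C(20,8)=125970
Sum=263929


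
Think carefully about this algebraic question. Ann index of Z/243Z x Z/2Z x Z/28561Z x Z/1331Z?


Exponent = lcm of the cyclic orders; pairwise coprime => product.
3^5*2^1*13^4*11^3=243*2*28561*1331=18475139826


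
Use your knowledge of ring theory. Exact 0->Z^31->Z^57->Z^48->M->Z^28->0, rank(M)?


Alt sum=0:
(-1)^0*31 + (-1)^1*57 + (-1)^2*48 + (-1)^3*? + (-1)^4*28=0
rank(M)=50


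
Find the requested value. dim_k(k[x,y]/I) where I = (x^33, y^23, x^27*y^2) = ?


k[x,y]/I, I = (x^33, y^23, x^27*y^2)
Rect: 33x23=759. Corner: (33-27)x(23-2)=126.
dim = 759-126 = 633


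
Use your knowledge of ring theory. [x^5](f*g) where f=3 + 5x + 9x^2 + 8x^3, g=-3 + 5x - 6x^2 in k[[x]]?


[x^5] = sum a_i*b_j, i+j=5
  8*-6=-48
Sum=-48


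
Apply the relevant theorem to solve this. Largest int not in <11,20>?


gcd(11,20)=1 => F=ab-a-b=11*20-11-20=220-31=189


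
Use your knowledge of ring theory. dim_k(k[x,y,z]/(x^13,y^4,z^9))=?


Basis: x^iy^jz^k, i<13,j<4,k<9
13*4*9=468


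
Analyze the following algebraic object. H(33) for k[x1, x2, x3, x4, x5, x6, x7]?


C(d+n-1,n-1)=C(39,6)=3262623


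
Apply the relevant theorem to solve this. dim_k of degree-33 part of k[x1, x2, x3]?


C(d+n-1,n-1)=C(35,2)=595


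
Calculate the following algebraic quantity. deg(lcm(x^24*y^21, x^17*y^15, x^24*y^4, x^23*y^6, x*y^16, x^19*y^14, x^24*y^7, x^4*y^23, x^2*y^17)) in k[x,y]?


lcm = componentwise max:
x: max(24,17,24,23,1,19,24,4,2)=24
y: max(21,15,4,6,16,14,7,23,17)=23
Total=24+23=47


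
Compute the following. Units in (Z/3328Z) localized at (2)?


Local ring = Z/256Z.
phi(256) = 2^7*(2-1) = 128


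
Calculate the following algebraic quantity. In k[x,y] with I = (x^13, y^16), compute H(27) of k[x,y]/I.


k[x,y], I = (x^13, y^16), d = 27
Need i < 13 and d-i < 16.
Range: 12 <= i <= 12.
H(27) = 1


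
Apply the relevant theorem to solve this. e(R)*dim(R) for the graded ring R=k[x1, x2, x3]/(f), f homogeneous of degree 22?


e(R)=deg(f)=22, dim(R)=3-1=2
e*dim=22*2=44


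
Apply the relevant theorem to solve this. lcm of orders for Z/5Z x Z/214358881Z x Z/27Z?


Exponent = lcm of the cyclic orders; pairwise coprime => product.
5^1*11^8*3^3=5*214358881*27=28938448935


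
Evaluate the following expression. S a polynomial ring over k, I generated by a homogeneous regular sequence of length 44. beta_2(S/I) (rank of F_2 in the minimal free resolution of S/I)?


Regular sequence => Koszul complex is the minimal free resolution.
Syz_1 minimally generated by Koszul relations f_i*e_j - f_j*e_i (i<j): mu(Syz_1) = beta_2 = C(m,2) = m(m-1)/2
m=44
44*43/2 = 946


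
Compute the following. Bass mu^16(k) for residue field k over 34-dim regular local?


C(n,i)=C(34,16)=2203961430


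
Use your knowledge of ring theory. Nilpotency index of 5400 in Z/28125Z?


5400^k mod 28125:
k=1: 5400
k=2: 22500
k=3: 0
First zero at k = 3


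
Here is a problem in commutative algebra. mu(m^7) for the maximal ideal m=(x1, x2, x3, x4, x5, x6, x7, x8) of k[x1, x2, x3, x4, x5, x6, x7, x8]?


Graded Nakayama: mu(m^d) = dim_k (m^d/m^(d+1)) = #degree-7 monomials in 8 vars
C(n+d-1,d)=C(14,7)=3432


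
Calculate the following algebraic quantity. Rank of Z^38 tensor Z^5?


rank(M(x)N) = rank(M)*rank(N)
38*5 = 190


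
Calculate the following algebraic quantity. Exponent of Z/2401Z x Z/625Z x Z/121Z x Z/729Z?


Exponent = lcm of the cyclic orders; pairwise coprime => product.
7^4*5^4*11^2*3^6=2401*625*121*729=132368630625


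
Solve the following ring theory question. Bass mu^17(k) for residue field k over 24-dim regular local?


C(n,i)=C(24,17)=346104


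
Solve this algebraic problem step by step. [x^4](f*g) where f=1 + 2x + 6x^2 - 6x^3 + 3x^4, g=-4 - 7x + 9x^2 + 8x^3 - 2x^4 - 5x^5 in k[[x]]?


[x^4] = sum a_i*b_j, i+j=4
  1*-2=-2
  2*8=16
  6*9=54
  -6*-7=42
  3*-4=-12
Sum=98


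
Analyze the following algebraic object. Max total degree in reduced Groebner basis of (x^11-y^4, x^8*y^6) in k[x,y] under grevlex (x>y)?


LT(f1)=x^11, LT(f2)=x^8y^6, lcm=x^11y^6
S(f1,f2) = y^6*f1 - x^3*f2 = -y^10
Reduced GB = {f1, f2, y^10}; degrees 11, 14, 10
Max = 14


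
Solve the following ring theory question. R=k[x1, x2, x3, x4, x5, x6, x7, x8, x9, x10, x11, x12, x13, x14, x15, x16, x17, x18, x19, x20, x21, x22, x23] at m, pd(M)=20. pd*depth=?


pd+depth=23
depth=23-20=3
pd*depth=20*3=60


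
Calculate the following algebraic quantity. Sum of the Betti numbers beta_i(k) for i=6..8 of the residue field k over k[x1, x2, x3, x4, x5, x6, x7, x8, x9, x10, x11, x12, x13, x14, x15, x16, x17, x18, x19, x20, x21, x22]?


Koszul resolution: beta_i(k)=C(n,i), n=22
C(22,6)=74613, C(22,7)=170544, C(22,8)=319770
Sum=564927


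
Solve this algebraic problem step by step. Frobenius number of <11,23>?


gcd(11,23)=1 => F=ab-a-b=11*23-11-23=253-34=219


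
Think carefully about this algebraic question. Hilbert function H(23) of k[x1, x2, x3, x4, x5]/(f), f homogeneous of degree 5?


C(27,4)-C(22,4)=17550-7315=10235


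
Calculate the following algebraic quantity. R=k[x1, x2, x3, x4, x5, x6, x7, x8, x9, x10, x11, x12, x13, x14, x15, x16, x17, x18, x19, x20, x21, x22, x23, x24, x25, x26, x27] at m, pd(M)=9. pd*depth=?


pd+depth=27
depth=27-9=18
pd*depth=9*18=162


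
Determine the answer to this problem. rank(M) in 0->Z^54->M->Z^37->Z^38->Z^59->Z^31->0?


Alt sum=0:
(-1)^0*54 + (-1)^1*? + (-1)^2*37 + (-1)^3*38 + (-1)^4*59 + (-1)^5*31=0
rank(M)=81


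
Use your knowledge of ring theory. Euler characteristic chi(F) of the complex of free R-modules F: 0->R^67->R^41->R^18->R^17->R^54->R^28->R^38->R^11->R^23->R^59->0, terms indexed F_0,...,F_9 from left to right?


chi = sum (-1)^i * rank:
(-1)^0*67=67
(-1)^1*41=-41
(-1)^2*18=18
(-1)^3*17=-17
(-1)^4*54=54
(-1)^5*28=-28
(-1)^6*38=38
(-1)^7*11=-11
(-1)^8*23=23
(-1)^9*59=-59
chi=44


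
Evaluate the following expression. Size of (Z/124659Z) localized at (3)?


3-primary part: 124659=3^8*19
Size=3^8=6561


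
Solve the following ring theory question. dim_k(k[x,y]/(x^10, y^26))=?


Basis: x^i*y^j, i<10, j<26
10*26=260


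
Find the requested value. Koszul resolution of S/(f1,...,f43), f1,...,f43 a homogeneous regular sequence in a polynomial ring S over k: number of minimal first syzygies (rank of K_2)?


Regular sequence => Koszul complex is the minimal free resolution.
Syz_1 minimally generated by Koszul relations f_i*e_j - f_j*e_i (i<j): mu(Syz_1) = beta_2 = C(m,2) = m(m-1)/2
m=43
43*42/2 = 903


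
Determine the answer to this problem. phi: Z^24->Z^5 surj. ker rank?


rank(ker) = 24-5 = 19


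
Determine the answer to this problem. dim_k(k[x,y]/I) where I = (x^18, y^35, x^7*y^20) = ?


k[x,y]/I, I = (x^18, y^35, x^7*y^20)
Rect: 18x35=630. Corner: (18-7)x(35-20)=165.
dim = 630-165 = 465


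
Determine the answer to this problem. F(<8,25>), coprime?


gcd(8,25)=1 => F=ab-a-b=8*25-8-25=200-33=167


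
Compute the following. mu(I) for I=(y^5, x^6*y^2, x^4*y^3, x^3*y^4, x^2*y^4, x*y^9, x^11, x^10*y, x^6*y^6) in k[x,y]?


Remove redundant (divisible by others).
x^6*y^6 redundant.
x*y^9 redundant.
x^3*y^4 redundant.
Min: x^11, x^10*y, x^6*y^2, x^4*y^3, x^2*y^4, y^5
Count=6


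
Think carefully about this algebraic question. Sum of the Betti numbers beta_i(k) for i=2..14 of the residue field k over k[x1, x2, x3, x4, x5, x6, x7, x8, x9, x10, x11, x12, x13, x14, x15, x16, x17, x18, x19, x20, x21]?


Koszul resolution: beta_i(k)=C(n,i), n=21
C(21,2)=210, C(21,3)=1330, C(21,4)=5985, C(21,5)=20349, C(21,6)=54264, C(21,7)=116280, C(21,8)=203490, C(21,9)=293930, C(21,10)=352716, C(21,11)=352716, C(21,12)=293930, C(21,13)=203490, C(21,14)=116280
Sum=2014970


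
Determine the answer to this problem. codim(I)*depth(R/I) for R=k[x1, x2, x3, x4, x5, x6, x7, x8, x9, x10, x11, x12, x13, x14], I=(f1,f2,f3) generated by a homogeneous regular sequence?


codim=3, depth=dim(R/I)=14-3=11
Product=3*11=33


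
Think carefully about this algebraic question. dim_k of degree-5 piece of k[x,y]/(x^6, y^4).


k[x,y], I = (x^6, y^4), d = 5
Need i < 6 and d-i < 4.
Range: 2 <= i <= 5.
H(5) = 4


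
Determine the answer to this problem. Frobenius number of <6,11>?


gcd(6,11)=1 => F=ab-a-b=6*11-6-11=66-17=49


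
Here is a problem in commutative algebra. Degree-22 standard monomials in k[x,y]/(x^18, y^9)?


k[x,y], I = (x^18, y^9), d = 22
Need i < 18 and d-i < 9.
Range: 14 <= i <= 17.
H(22) = 4


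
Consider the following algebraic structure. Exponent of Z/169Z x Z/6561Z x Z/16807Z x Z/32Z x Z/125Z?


Exponent = lcm of the cyclic orders; pairwise coprime => product.
13^2*3^8*7^5*2^5*5^3=169*6561*16807*32*125=74543011452000


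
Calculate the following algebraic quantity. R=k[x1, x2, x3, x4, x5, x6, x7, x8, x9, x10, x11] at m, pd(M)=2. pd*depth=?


pd+depth=11
depth=11-2=9
pd*depth=2*9=18


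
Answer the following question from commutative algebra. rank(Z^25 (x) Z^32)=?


rank(M(x)N) = rank(M)*rank(N)
25*32 = 800


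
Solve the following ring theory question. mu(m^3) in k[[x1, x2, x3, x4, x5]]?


C(n+d-1,d)=C(7,3)=35


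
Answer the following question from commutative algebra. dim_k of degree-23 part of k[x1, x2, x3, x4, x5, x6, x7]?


C(d+n-1,n-1)=C(29,6)=475020


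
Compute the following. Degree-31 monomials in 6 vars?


C(d+n-1,n-1)=C(36,5)=376992


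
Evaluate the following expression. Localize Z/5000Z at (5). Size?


5-primary part: 5000=5^4*8
Size=5^4=625


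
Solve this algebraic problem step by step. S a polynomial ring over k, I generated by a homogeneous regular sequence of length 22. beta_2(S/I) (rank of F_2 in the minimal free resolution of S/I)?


Regular sequence => Koszul complex is the minimal free resolution.
Syz_1 minimally generated by Koszul relations f_i*e_j - f_j*e_i (i<j): mu(Syz_1) = beta_2 = C(m,2) = m(m-1)/2
m=22
22*21/2 = 231


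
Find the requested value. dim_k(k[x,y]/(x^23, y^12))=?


Basis: x^i*y^j, i<23, j<12
23*12=276


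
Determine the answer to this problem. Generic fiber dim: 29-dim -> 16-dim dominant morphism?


dim(fiber)=dim(X)-dim(Y)=29-16=13


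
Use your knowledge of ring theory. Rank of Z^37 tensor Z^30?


rank(M(x)N) = rank(M)*rank(N)
37*30 = 1110


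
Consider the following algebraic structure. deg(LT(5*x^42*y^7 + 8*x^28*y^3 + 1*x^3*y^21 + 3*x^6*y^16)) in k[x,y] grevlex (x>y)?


LT: 5*x^42*y^7
deg_x=42, deg_y=7
Total=42+7=49


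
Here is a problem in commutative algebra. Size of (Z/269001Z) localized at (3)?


3-primary part: 269001=3^8*41
Size=3^8=6561


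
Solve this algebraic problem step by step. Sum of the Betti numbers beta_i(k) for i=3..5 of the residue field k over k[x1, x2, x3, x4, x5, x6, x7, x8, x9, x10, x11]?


Koszul resolution: beta_i(k)=C(n,i), n=11
C(11,3)=165, C(11,4)=330, C(11,5)=462
Sum=957


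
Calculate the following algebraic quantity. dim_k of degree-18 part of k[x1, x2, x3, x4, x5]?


C(d+n-1,n-1)=C(22,4)=7315


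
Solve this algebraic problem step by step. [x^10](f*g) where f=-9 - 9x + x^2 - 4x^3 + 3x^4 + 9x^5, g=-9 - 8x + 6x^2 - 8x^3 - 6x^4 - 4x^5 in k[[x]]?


[x^10] = sum a_i*b_j, i+j=10
  9*-4=-36
Sum=-36


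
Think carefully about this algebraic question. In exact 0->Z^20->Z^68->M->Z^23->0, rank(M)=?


Alt sum=0:
(-1)^0*20 + (-1)^1*68 + (-1)^2*? + (-1)^3*23=0
rank(M)=71


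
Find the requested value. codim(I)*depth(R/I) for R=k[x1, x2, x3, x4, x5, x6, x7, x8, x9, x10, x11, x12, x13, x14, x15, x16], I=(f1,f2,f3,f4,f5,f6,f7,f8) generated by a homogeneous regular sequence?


codim=8, depth=dim(R/I)=16-8=8
Product=8*8=64


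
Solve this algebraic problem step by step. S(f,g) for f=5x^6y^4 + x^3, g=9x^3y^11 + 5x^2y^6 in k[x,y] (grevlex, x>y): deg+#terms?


LT(f)=5x^6y^4, LT(g)=9x^3y^11
lcm(LM)=x^6y^11
S(f,g) (scaled by 45 to clear denominators) = 9y^7*f - 5x^3*g = -25x^5y^6 + 9x^3y^7
2 terms, deg 11.
11+2=13


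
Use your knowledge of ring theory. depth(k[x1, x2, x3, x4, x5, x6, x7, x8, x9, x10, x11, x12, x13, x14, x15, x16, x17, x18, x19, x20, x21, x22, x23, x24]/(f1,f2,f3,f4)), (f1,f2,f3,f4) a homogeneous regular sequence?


depth(R)=24
depth(R/I)=24-4=20


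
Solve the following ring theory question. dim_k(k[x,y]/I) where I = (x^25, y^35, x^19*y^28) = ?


k[x,y]/I, I = (x^25, y^35, x^19*y^28)
Rect: 25x35=875. Corner: (25-19)x(35-28)=42.
dim = 875-42 = 833


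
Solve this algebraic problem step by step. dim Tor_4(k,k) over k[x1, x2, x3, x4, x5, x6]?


Koszul: C(n,i)=C(6,4)=15


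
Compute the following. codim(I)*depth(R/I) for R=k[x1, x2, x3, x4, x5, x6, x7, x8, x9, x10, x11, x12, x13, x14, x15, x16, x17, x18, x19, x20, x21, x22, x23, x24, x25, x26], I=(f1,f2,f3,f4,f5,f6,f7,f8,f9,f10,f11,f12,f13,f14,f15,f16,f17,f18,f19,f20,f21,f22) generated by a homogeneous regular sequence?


codim=22, depth=dim(R/I)=26-22=4
Product=22*4=88


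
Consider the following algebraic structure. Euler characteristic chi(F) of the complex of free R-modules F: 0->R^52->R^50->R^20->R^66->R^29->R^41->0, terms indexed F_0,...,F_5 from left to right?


chi = sum (-1)^i * rank:
(-1)^0*52=52
(-1)^1*50=-50
(-1)^2*20=20
(-1)^3*66=-66
(-1)^4*29=29
(-1)^5*41=-41
chi=-56


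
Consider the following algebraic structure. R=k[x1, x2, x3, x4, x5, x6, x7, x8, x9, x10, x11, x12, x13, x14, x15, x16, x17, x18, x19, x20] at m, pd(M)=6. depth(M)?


pd+depth=depth(R)=20
depth=20-6=14


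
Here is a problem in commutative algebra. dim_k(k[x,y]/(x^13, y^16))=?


Basis: x^i*y^j, i<13, j<16
13*16=208


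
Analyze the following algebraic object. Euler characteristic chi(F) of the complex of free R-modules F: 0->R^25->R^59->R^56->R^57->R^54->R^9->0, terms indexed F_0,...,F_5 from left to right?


chi = sum (-1)^i * rank:
(-1)^0*25=25
(-1)^1*59=-59
(-1)^2*56=56
(-1)^3*57=-57
(-1)^4*54=54
(-1)^5*9=-9
chi=10


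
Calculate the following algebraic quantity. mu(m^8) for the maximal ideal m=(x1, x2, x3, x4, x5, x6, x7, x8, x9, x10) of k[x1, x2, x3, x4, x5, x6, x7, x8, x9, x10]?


Graded Nakayama: mu(m^d) = dim_k (m^d/m^(d+1)) = #degree-8 monomials in 10 vars
C(n+d-1,d)=C(17,8)=24310


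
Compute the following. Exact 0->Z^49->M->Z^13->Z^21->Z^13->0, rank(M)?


Alt sum=0:
(-1)^0*49 + (-1)^1*? + (-1)^2*13 + (-1)^3*21 + (-1)^4*13=0
rank(M)=54


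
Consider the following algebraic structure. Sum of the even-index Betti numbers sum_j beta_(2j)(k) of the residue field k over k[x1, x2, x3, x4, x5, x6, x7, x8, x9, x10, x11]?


Koszul resolution: beta_i(k)=C(n,i), n=11
sum_even C(11,i) = 2^(n-1) = 2^10 = 1024


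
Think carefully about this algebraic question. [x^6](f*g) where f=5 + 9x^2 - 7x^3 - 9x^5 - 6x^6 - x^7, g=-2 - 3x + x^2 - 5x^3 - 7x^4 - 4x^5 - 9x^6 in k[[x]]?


[x^6] = sum a_i*b_j, i+j=6
  5*-9=-45
  9*-7=-63
  -7*-5=35
  -9*-3=27
  -6*-2=12
Sum=-34


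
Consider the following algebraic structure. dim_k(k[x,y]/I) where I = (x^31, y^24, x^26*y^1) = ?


k[x,y]/I, I = (x^31, y^24, x^26*y^1)
Rect: 31x24=744. Corner: (31-26)x(24-1)=115.
dim = 744-115 = 629


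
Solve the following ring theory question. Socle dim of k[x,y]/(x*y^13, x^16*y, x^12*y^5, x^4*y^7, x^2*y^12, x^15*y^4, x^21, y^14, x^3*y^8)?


Socle = ann(m) = span of standard monomials u with x*u, y*u in I (staircase corners).
Minimal generators: x^21, x^16*y, x^15*y^4, x^12*y^5, x^4*y^7, x^3*y^8, x^2*y^12, x*y^13, y^14
Corners: y^13, xy^12, x^2y^11, x^3y^7, x^11y^6, x^14y^4, x^15y^3, x^20
Socle dim=8


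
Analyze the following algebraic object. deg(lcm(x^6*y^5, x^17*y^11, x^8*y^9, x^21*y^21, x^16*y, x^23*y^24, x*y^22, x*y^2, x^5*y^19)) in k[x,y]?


lcm = componentwise max:
x: max(6,17,8,21,16,23,1,1,5)=23
y: max(5,11,9,21,1,24,22,2,19)=24
Total=23+24=47


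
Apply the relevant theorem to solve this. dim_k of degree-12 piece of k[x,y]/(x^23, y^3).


k[x,y], I = (x^23, y^3), d = 12
Need i < 23 and d-i < 3.
Range: 10 <= i <= 12.
H(12) = 3


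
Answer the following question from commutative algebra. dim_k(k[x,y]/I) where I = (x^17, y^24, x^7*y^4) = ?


k[x,y]/I, I = (x^17, y^24, x^7*y^4)
Rect: 17x24=408. Corner: (17-7)x(24-4)=200.
dim = 408-200 = 208


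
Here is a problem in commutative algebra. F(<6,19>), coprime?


gcd(6,19)=1 => F=ab-a-b=6*19-6-19=114-25=89


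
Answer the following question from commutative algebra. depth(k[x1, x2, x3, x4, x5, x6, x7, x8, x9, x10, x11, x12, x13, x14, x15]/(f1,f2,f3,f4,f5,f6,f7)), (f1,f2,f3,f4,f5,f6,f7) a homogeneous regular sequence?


depth(R)=15
depth(R/I)=15-7=8


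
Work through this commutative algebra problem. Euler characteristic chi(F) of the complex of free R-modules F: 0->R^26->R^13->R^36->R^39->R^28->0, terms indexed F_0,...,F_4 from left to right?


chi = sum (-1)^i * rank:
(-1)^0*26=26
(-1)^1*13=-13
(-1)^2*36=36
(-1)^3*39=-39
(-1)^4*28=28
chi=38


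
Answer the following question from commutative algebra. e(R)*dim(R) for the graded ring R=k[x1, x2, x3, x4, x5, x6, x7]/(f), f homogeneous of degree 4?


e(R)=deg(f)=4, dim(R)=7-1=6
e*dim=4*6=24


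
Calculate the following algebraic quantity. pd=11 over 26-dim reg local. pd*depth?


pd+depth=26
depth=26-11=15
pd*depth=11*15=165


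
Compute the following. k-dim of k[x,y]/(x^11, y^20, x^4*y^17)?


k[x,y]/I, I = (x^11, y^20, x^4*y^17)
Rect: 11x20=220. Corner: (11-4)x(20-17)=21.
dim = 220-21 = 199


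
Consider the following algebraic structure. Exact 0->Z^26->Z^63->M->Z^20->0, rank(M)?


Alt sum=0:
(-1)^0*26 + (-1)^1*63 + (-1)^2*? + (-1)^3*20=0
rank(M)=57


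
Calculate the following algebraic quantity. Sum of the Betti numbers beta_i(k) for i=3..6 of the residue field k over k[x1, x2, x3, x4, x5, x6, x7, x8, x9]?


Koszul resolution: beta_i(k)=C(n,i), n=9
C(9,3)=84, C(9,4)=126, C(9,5)=126, C(9,6)=84
Sum=420


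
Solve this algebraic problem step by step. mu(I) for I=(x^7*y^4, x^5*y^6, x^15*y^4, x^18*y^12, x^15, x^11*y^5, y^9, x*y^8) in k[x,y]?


Remove redundant (divisible by others).
x^18*y^12 redundant.
x^11*y^5 redundant.
x^15*y^4 redundant.
Min: x^15, x^7*y^4, x^5*y^6, x*y^8, y^9
Count=5


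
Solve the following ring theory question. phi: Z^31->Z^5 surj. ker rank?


rank(ker) = 31-5 = 26


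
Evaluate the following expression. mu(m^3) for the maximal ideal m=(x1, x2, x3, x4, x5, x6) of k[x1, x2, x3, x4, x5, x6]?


Graded Nakayama: mu(m^d) = dim_k (m^d/m^(d+1)) = #degree-3 monomials in 6 vars
C(n+d-1,d)=C(8,3)=56


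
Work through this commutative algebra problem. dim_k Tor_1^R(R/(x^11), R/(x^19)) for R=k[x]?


Tor_1(R/I,R/J)=(I cap J)/IJ=(x^19)/(x^30)
dim=30-19=min(11,19)=11


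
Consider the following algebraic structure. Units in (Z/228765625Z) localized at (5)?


Local ring = Z/15625Z.
phi(15625) = 5^5*(5-1) = 12500


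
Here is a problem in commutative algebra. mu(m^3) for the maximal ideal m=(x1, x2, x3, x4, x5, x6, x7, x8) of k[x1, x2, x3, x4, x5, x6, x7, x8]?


Graded Nakayama: mu(m^d) = dim_k (m^d/m^(d+1)) = #degree-3 monomials in 8 vars
C(n+d-1,d)=C(10,3)=120
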